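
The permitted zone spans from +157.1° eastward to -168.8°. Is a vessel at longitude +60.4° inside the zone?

No

Band width going east from +157.1° to -168.8°: ((-168.8 − 157.1) mod 360) = 34.1°.
Offset of +60.4° east of the west edge: ((60.4 − 157.1) mod 360) = 263.3°.
263.3° > 34.1° ⇒ outside.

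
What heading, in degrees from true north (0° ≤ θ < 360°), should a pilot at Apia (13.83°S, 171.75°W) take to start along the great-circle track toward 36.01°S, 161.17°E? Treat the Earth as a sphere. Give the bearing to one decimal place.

222.7°

Δλ = 161.17 − -171.75 = 332.92°; wrapped into (−180°, 180°]: -27.08°.
θ = atan2( sin Δλ · cos φ₂ , cos φ₁ · sin φ₂ − sin φ₁ · cos φ₂ · cos Δλ )
  = atan2(-0.36825, -0.39872) = -137.275° → normalised to [0°, 360°): 222.725°.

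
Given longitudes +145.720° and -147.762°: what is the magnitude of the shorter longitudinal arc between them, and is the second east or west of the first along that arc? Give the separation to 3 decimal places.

66.518° east

Raw difference: -147.762 − 145.720 = -293.482°.
Normalise into (−180°, 180°]: -293.482° + 360° = 66.518°.
Positive ⇒ the second point lies to the east; separation 66.518°.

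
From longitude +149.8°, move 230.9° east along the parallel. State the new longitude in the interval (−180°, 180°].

Start at +149.8°; shift +230.9° → +380.7°.
+380.7° lies outside (−180°, 180°]; subtract 360° → +20.7°.

+20.7°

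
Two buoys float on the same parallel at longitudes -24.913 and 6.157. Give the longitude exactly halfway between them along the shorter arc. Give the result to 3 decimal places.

-9.378°

Signed shortest Δλ from -24.913° to +6.157° is +31.070°.
Midpoint longitude = -24.913° + (+31.070°)/2 = -24.913° + 15.535° = -9.378°.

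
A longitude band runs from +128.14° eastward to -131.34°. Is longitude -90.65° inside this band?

No

Band width going east from +128.14° to -131.34°: ((-131.34 − 128.14) mod 360) = 100.52°.
Offset of -90.65° east of the west edge: ((-90.65 − 128.14) mod 360) = 141.21°.
141.21° > 100.52° ⇒ outside.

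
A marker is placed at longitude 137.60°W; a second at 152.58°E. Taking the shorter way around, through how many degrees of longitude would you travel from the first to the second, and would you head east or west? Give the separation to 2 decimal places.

Raw difference: 152.58 − -137.60 = 290.18°.
Normalise into (−180°, 180°]: 290.18° − 360° = -69.82°.
Negative ⇒ the second point lies to the west; separation 69.82°.

69.82° west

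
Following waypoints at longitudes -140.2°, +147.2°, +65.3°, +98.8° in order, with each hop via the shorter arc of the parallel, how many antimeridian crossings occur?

Leg 1: -140.2° → +147.2°, shortest Δλ = -72.6° (west) — crosses 180°.
Leg 2: +147.2° → +65.3°, shortest Δλ = -81.9° (west) — does not cross 180°.
Leg 3: +65.3° → +98.8°, shortest Δλ = 33.5° (east) — does not cross 180°.
Total crossings: 1.

1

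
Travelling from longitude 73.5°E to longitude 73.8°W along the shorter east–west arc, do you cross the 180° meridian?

Signed shortest Δλ = ((-73.8 − 73.5 + 180) mod 360) − 180 = -147.3°.
Going west by 147.3° from +73.5° reaches -73.8° without touching 180°.

No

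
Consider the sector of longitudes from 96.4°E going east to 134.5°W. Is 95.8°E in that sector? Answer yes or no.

No

Band width going east from +96.4° to -134.5°: ((-134.5 − 96.4) mod 360) = 129.1°.
Offset of +95.8° east of the west edge: ((95.8 − 96.4) mod 360) = 359.4°.
359.4° > 129.1° ⇒ outside.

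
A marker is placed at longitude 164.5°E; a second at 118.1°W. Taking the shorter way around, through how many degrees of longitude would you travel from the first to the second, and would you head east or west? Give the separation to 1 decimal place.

77.4° east

Raw difference: -118.1 − 164.5 = -282.6°.
Normalise into (−180°, 180°]: -282.6° + 360° = 77.4°.
Positive ⇒ the second point lies to the east; separation 77.4°.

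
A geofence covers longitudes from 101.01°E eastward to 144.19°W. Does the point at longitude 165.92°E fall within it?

Yes

Band width going east from +101.01° to -144.19°: ((-144.19 − 101.01) mod 360) = 114.80°.
Offset of +165.92° east of the west edge: ((165.92 − 101.01) mod 360) = 64.91°.
64.91° ≤ 114.80° ⇒ inside.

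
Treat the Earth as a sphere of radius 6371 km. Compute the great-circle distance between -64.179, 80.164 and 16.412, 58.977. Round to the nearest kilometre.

9143 km

Δλ = 58.977 − 80.164 = -21.187°.
Δφ = 16.412 − -64.179 = 80.591°.
a = sin²(Δφ/2) + cos φ₁ · cos φ₂ · sin²(Δλ/2) = 0.432380.
c = 2·atan2(√a, √(1−a)) = 1.43514 rad → d = 6371·c ≈ 9143.29 km.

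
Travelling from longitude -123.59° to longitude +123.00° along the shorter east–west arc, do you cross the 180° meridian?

Yes

Naïve |123.00 − -123.59| = 246.59° > 180°, so the shorter arc goes the other way round — across 180°.
Signed shortest Δλ = ((123.00 − -123.59 + 180) mod 360) − 180 = -113.41°.
Going west by 113.41° from -123.59° passes through 180° before reaching +123.00°.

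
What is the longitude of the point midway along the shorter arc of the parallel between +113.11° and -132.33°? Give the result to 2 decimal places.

Signed shortest Δλ from +113.11° to -132.33° is +114.56°.
Midpoint longitude = +113.11° + (+114.56°)/2 = +113.11° + 57.28° = +170.39°.
(The naïve average (+113.11 + -132.33)/2 = -9.61° is on the wrong side of the globe.)

+170.39°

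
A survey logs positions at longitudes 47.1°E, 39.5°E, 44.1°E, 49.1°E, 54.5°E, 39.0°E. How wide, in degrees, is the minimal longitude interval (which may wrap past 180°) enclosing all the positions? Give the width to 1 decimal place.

Sort the longitudes: +39.0°, +39.5°, +44.1°, +47.1°, +49.1°, +54.5°.
Eastward gaps between consecutive values (wrapping around): 0.5°, 4.6°, 3.0°, 2.0°, 5.4°, 344.5°.
Largest gap = 344.5° ⇒ minimal covering band is its complement: 360° − 344.5° = 15.5°.
Band runs from +39.0° eastward to +54.5°.

15.5°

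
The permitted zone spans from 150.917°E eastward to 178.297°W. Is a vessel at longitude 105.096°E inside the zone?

No

Band width going east from +150.917° to -178.297°: ((-178.297 − 150.917) mod 360) = 30.786°.
Offset of +105.096° east of the west edge: ((105.096 − 150.917) mod 360) = 314.179°.
314.179° > 30.786° ⇒ outside.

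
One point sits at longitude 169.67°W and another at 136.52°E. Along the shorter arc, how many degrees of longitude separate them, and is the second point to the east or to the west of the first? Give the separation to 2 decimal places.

53.81° west

Raw difference: 136.52 − -169.67 = 306.19°.
Normalise into (−180°, 180°]: 306.19° − 360° = -53.81°.
Negative ⇒ the second point lies to the west; separation 53.81°.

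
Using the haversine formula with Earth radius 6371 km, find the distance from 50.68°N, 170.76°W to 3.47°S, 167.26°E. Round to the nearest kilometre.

6376 km

Δλ = 167.26 − -170.76 = 338.02°; wrapped into (−180°, 180°]: -21.98°.
Δφ = -3.47 − 50.68 = -54.15°.
a = sin²(Δφ/2) + cos φ₁ · cos φ₂ · sin²(Δλ/2) = 0.230154.
c = 2·atan2(√a, √(1−a)) = 1.00072 rad → d = 6371·c ≈ 6375.62 km.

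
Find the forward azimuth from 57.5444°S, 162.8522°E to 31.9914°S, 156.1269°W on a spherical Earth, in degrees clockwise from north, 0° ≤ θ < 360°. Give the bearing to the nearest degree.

Δλ = -156.1269 − 162.8522 = -318.9791°; wrapped into (−180°, 180°]: 41.0209°.
θ = atan2( sin Δλ · cos φ₂ , cos φ₁ · sin φ₂ − sin φ₁ · cos φ₂ · cos Δλ )
  = atan2(0.55666, 0.25563) = 65.334° → normalised to [0°, 360°): 65.334°.

65°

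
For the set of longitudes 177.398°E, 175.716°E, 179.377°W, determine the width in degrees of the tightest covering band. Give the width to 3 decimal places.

4.907°

Sort the longitudes: -179.377°, +175.716°, +177.398°.
Eastward gaps between consecutive values (wrapping around): 355.093°, 1.682°, 3.225°.
Largest gap = 355.093° ⇒ minimal covering band is its complement: 360° − 355.093° = 4.907°.
Band runs from +175.716° eastward to -179.377°, crossing the antimeridian.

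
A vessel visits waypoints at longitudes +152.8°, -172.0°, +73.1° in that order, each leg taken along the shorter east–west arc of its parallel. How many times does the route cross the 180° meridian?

Leg 1: +152.8° → -172.0°, shortest Δλ = 35.2° (east) — crosses 180°.
Leg 2: -172.0° → +73.1°, shortest Δλ = -114.9° (west) — crosses 180°.
Total crossings: 2.

2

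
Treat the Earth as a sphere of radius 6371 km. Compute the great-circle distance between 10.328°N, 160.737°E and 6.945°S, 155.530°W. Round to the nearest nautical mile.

2813 nmi

Δλ = -155.530 − 160.737 = -316.267°; wrapped into (−180°, 180°]: 43.733°.
Δφ = -6.945 − 10.328 = -17.273°.
a = sin²(Δφ/2) + cos φ₁ · cos φ₂ · sin²(Δλ/2) = 0.158016.
c = 2·atan2(√a, √(1−a)) = 0.81761 rad → d = 6371·c ≈ 5208.99 km ≈ 2812.63 nmi.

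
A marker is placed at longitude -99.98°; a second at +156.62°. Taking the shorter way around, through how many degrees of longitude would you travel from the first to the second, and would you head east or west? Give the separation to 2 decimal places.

Raw difference: 156.62 − -99.98 = 256.6°.
Normalise into (−180°, 180°]: 256.6° − 360° = -103.4°.
Negative ⇒ the second point lies to the west; separation 103.40°.

103.40° west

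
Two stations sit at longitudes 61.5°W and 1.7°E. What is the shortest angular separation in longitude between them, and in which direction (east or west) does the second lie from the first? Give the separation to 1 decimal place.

Raw difference: 1.7 − -61.5 = 63.2°.
Normalise into (−180°, 180°]: 63.2° stays 63.2°.
Positive ⇒ the second point lies to the east; separation 63.2°.

63.2° east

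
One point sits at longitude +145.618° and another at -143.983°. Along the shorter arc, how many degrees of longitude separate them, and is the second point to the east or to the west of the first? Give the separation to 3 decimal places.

Raw difference: -143.983 − 145.618 = -289.601°.
Normalise into (−180°, 180°]: -289.601° + 360° = 70.399°.
Positive ⇒ the second point lies to the east; separation 70.399°.

70.399° east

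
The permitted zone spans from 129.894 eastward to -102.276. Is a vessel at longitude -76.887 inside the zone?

No

Band width going east from +129.894° to -102.276°: ((-102.276 − 129.894) mod 360) = 127.830°.
Offset of -76.887° east of the west edge: ((-76.887 − 129.894) mod 360) = 153.219°.
153.219° > 127.830° ⇒ outside.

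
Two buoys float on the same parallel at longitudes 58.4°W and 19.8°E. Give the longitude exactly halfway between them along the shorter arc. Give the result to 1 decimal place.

Signed shortest Δλ from -58.4° to +19.8° is +78.2°.
Midpoint longitude = -58.4° + (+78.2°)/2 = -58.4° + 39.1° = -19.3°.

19.3°W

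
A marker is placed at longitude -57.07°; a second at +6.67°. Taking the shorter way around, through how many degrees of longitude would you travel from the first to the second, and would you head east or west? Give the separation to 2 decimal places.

Raw difference: 6.67 − -57.07 = 63.74°.
Normalise into (−180°, 180°]: 63.74° stays 63.74°.
Positive ⇒ the second point lies to the east; separation 63.74°.

63.74° east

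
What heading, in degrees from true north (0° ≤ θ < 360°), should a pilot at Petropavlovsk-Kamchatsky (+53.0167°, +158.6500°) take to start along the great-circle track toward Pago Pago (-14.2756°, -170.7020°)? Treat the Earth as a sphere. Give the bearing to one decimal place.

Δλ = -170.7020 − 158.6500 = -329.3520°; wrapped into (−180°, 180°]: 30.6480°.
θ = atan2( sin Δλ · cos φ₂ , cos φ₁ · sin φ₂ − sin φ₁ · cos φ₂ · cos Δλ )
  = atan2(0.49402, -0.81435) = 148.757° → normalised to [0°, 360°): 148.757°.

148.8°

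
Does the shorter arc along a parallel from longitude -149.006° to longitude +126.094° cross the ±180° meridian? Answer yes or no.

Yes

Naïve |126.094 − -149.006| = 275.1° > 180°, so the shorter arc goes the other way round — across 180°.
Signed shortest Δλ = ((126.094 − -149.006 + 180) mod 360) − 180 = -84.9°.
Going west by 84.9° from -149.006° passes through 180° before reaching +126.094°.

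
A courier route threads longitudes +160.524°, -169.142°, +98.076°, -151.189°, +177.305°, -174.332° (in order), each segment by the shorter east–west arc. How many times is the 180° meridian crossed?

5

Leg 1: +160.524° → -169.142°, shortest Δλ = 30.334° (east) — crosses 180°.
Leg 2: -169.142° → +98.076°, shortest Δλ = -92.782° (west) — crosses 180°.
Leg 3: +98.076° → -151.189°, shortest Δλ = 110.735° (east) — crosses 180°.
Leg 4: -151.189° → +177.305°, shortest Δλ = -31.506° (west) — crosses 180°.
Leg 5: +177.305° → -174.332°, shortest Δλ = 8.363° (east) — crosses 180°.
Total crossings: 5.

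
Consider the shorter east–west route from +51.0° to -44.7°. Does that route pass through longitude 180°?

No

Signed shortest Δλ = ((-44.7 − 51.0 + 180) mod 360) − 180 = -95.7°.
Going west by 95.7° from +51.0° reaches -44.7° without touching 180°.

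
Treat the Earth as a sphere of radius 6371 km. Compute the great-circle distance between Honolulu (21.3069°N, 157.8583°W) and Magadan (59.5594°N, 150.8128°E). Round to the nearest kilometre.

5842 km

Δλ = 150.8128 − -157.8583 = 308.6711°; wrapped into (−180°, 180°]: -51.3289°.
Δφ = 59.5594 − 21.3069 = 38.2525°.
a = sin²(Δφ/2) + cos φ₁ · cos φ₂ · sin²(Δλ/2) = 0.195893.
c = 2·atan2(√a, √(1−a)) = 0.91699 rad → d = 6371·c ≈ 5842.13 km.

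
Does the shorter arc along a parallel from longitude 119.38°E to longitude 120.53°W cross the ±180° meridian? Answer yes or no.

Naïve |-120.53 − 119.38| = 239.91° > 180°, so the shorter arc goes the other way round — across 180°.
Signed shortest Δλ = ((-120.53 − 119.38 + 180) mod 360) − 180 = 120.09°.
Going east by 120.09° from +119.38° passes through 180° before reaching -120.53°.

Yes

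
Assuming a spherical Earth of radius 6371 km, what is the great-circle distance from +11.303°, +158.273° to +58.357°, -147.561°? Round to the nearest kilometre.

Δλ = -147.561 − 158.273 = -305.834°; wrapped into (−180°, 180°]: 54.166°.
Δφ = 58.357 − 11.303 = 47.054°.
a = sin²(Δφ/2) + cos φ₁ · cos φ₂ · sin²(Δλ/2) = 0.265981.
c = 2·atan2(√a, √(1−a)) = 1.08373 rad → d = 6371·c ≈ 6904.43 km.

6904 km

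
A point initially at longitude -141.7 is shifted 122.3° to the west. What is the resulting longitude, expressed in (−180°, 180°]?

Start at -141.7°; shift −122.3° → -264.0°.
-264.0° lies outside (−180°, 180°]; add 360° → +96.0°.

+96.0°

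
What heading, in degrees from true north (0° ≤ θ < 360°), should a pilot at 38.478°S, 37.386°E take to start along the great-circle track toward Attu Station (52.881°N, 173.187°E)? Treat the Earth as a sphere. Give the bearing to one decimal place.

Δλ = 173.187 − 37.386 = 135.801°.
θ = atan2( sin Δλ · cos φ₂ , cos φ₁ · sin φ₂ − sin φ₁ · cos φ₂ · cos Δλ )
  = atan2(0.42071, 0.35503) = 49.839° → normalised to [0°, 360°): 49.839°.

49.8°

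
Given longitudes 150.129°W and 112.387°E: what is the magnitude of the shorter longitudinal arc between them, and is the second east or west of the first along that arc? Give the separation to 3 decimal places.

Raw difference: 112.387 − -150.129 = 262.516°.
Normalise into (−180°, 180°]: 262.516° − 360° = -97.484°.
Negative ⇒ the second point lies to the west; separation 97.484°.

97.484° west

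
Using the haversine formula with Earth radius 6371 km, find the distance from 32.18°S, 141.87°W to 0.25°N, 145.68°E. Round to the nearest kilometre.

8379 km

Δλ = 145.68 − -141.87 = 287.55°; wrapped into (−180°, 180°]: -72.45°.
Δφ = 0.25 − -32.18 = 32.43°.
a = sin²(Δφ/2) + cos φ₁ · cos φ₂ · sin²(Δλ/2) = 0.373555.
c = 2·atan2(√a, √(1−a)) = 1.31513 rad → d = 6371·c ≈ 8378.70 km.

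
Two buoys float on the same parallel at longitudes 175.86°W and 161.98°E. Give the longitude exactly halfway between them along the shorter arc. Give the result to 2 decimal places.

Signed shortest Δλ from -175.86° to +161.98° is -22.16°.
Midpoint longitude = -175.86° + (-22.16°)/2 = -175.86° − 11.08° = -186.94°.
Normalise into (−180°, 180°]: +173.06°.
(The naïve average (-175.86 + +161.98)/2 = -6.94° is on the wrong side of the globe.)

173.06°E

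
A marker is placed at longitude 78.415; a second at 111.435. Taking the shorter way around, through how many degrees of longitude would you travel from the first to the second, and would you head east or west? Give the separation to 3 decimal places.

Raw difference: 111.435 − 78.415 = 33.02°.
Normalise into (−180°, 180°]: 33.02° stays 33.02°.
Positive ⇒ the second point lies to the east; separation 33.020°.

33.020° east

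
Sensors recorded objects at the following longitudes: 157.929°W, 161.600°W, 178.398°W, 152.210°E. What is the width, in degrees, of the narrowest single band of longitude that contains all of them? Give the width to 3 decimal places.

49.861°

Sort the longitudes: -178.398°, -161.600°, -157.929°, +152.210°.
Eastward gaps between consecutive values (wrapping around): 16.798°, 3.671°, 310.139°, 29.392°.
Largest gap = 310.139° ⇒ minimal covering band is its complement: 360° − 310.139° = 49.861°.
Band runs from +152.210° eastward to -157.929°, crossing the antimeridian.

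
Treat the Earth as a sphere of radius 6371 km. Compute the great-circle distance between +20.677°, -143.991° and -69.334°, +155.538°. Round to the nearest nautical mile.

Δλ = 155.538 − -143.991 = 299.529°; wrapped into (−180°, 180°]: -60.471°.
Δφ = -69.334 − 20.677 = -90.011°.
a = sin²(Δφ/2) + cos φ₁ · cos φ₂ · sin²(Δλ/2) = 0.583821.
c = 2·atan2(√a, √(1−a)) = 1.73923 rad → d = 6371·c ≈ 11080.65 km ≈ 5983.07 nmi.

5983 nmi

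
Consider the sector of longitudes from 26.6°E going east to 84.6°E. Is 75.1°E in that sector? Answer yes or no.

Yes

Band width going east from +26.6° to +84.6°: ((84.6 − 26.6) mod 360) = 58.0°.
Offset of +75.1° east of the west edge: ((75.1 − 26.6) mod 360) = 48.5°.
48.5° ≤ 58.0° ⇒ inside.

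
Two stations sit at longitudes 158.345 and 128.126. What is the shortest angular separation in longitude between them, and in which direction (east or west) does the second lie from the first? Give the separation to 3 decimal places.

30.219° west

Raw difference: 128.126 − 158.345 = -30.219°.
Normalise into (−180°, 180°]: -30.219° stays -30.219°.
Negative ⇒ the second point lies to the west; separation 30.219°.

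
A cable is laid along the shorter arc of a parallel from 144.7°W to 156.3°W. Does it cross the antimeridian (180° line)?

No

Signed shortest Δλ = ((-156.3 − -144.7 + 180) mod 360) − 180 = -11.6°.
Going west by 11.6° from -144.7° reaches -156.3° without touching 180°.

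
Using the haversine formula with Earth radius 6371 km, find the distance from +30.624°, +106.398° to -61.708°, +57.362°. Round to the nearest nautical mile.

Δλ = 57.362 − 106.398 = -49.036°.
Δφ = -61.708 − 30.624 = -92.332°.
a = sin²(Δφ/2) + cos φ₁ · cos φ₂ · sin²(Δλ/2) = 0.590582.
c = 2·atan2(√a, √(1−a)) = 1.75297 rad → d = 6371·c ≈ 11168.14 km ≈ 6030.32 nmi.

6030 nmi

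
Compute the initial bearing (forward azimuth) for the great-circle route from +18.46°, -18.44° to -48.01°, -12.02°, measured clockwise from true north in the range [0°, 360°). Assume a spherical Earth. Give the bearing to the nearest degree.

175°

Δλ = -12.02 − -18.44 = 6.42°.
θ = atan2( sin Δλ · cos φ₂ , cos φ₁ · sin φ₂ − sin φ₁ · cos φ₂ · cos Δλ )
  = atan2(0.07480, -0.91552) = 175.329° → normalised to [0°, 360°): 175.329°.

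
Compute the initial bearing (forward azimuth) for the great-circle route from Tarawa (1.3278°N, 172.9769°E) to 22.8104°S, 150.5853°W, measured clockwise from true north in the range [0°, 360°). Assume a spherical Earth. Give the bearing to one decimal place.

Δλ = -150.5853 − 172.9769 = -323.5622°; wrapped into (−180°, 180°]: 36.4378°.
θ = atan2( sin Δλ · cos φ₂ , cos φ₁ · sin φ₂ − sin φ₁ · cos φ₂ · cos Δλ )
  = atan2(0.54750, -0.40476) = 126.475° → normalised to [0°, 360°): 126.475°.

126.5°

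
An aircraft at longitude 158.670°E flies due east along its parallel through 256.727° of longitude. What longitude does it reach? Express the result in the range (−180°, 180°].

Start at +158.670°; shift +256.727° → +415.397°.
+415.397° lies outside (−180°, 180°]; subtract 360° → +55.397°.

55.397°E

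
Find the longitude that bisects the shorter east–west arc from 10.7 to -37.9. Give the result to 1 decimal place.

Signed shortest Δλ from +10.7° to -37.9° is -48.6°.
Midpoint longitude = +10.7° + (-48.6°)/2 = +10.7° − 24.3° = -13.6°.

-13.6°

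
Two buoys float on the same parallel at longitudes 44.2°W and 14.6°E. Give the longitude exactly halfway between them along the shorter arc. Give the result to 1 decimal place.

14.8°W

Signed shortest Δλ from -44.2° to +14.6° is +58.8°.
Midpoint longitude = -44.2° + (+58.8°)/2 = -44.2° + 29.4° = -14.8°.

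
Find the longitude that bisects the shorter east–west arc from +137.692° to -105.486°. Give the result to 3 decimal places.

-163.897°

Signed shortest Δλ from +137.692° to -105.486° is +116.822°.
Midpoint longitude = +137.692° + (+116.822°)/2 = +137.692° + 58.411° = +196.103°.
Normalise into (−180°, 180°]: -163.897°.
(The naïve average (+137.692 + -105.486)/2 = 16.103° is on the wrong side of the globe.)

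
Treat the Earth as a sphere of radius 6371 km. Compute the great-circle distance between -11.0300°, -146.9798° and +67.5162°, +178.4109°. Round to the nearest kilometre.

Δλ = 178.4109 − -146.9798 = 325.3907°; wrapped into (−180°, 180°]: -34.6093°.
Δφ = 67.5162 − -11.0300 = 78.5462°.
a = sin²(Δφ/2) + cos φ₁ · cos φ₂ · sin²(Δλ/2) = 0.433922.
c = 2·atan2(√a, √(1−a)) = 1.43825 rad → d = 6371·c ≈ 9163.11 km.

9163 km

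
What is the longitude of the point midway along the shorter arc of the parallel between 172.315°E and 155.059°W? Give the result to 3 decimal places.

171.372°W

Signed shortest Δλ from +172.315° to -155.059° is +32.626°.
Midpoint longitude = +172.315° + (+32.626°)/2 = +172.315° + 16.313° = +188.628°.
Normalise into (−180°, 180°]: -171.372°.
(The naïve average (+172.315 + -155.059)/2 = 8.628° is on the wrong side of the globe.)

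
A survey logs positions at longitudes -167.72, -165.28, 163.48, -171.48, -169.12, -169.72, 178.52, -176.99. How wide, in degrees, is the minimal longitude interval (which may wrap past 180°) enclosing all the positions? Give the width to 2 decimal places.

31.24°

Sort the longitudes: -176.99°, -171.48°, -169.72°, -169.12°, -167.72°, -165.28°, +163.48°, +178.52°.
Eastward gaps between consecutive values (wrapping around): 5.51°, 1.76°, 0.60°, 1.40°, 2.44°, 328.76°, 15.04°, 4.49°.
Largest gap = 328.76° ⇒ minimal covering band is its complement: 360° − 328.76° = 31.24°.
Band runs from +163.48° eastward to -165.28°, crossing the antimeridian.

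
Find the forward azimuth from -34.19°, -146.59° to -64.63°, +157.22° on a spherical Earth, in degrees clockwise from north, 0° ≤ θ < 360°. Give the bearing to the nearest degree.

Δλ = 157.22 − -146.59 = 303.81°; wrapped into (−180°, 180°]: -56.19°.
θ = atan2( sin Δλ · cos φ₂ , cos φ₁ · sin φ₂ − sin φ₁ · cos φ₂ · cos Δλ )
  = atan2(-0.35600, -0.61343) = -149.871° → normalised to [0°, 360°): 210.129°.

210°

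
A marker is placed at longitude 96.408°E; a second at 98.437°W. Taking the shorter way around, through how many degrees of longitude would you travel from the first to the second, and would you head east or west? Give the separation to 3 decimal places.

Raw difference: -98.437 − 96.408 = -194.845°.
Normalise into (−180°, 180°]: -194.845° + 360° = 165.155°.
Positive ⇒ the second point lies to the east; separation 165.155°.

165.155° east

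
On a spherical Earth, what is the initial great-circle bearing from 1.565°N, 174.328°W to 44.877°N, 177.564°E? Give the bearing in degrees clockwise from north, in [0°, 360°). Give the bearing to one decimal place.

351.7°

Δλ = 177.564 − -174.328 = 351.892°; wrapped into (−180°, 180°]: -8.108°.
θ = atan2( sin Δλ · cos φ₂ , cos φ₁ · sin φ₂ − sin φ₁ · cos φ₂ · cos Δλ )
  = atan2(-0.09994, 0.68616) = -8.287° → normalised to [0°, 360°): 351.713°.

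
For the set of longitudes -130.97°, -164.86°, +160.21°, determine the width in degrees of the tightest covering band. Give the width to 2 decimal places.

Sort the longitudes: -164.86°, -130.97°, +160.21°.
Eastward gaps between consecutive values (wrapping around): 33.89°, 291.18°, 34.93°.
Largest gap = 291.18° ⇒ minimal covering band is its complement: 360° − 291.18° = 68.82°.
Band runs from +160.21° eastward to -130.97°, crossing the antimeridian.

68.82°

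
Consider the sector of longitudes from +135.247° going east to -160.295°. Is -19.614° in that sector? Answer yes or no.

Band width going east from +135.247° to -160.295°: ((-160.295 − 135.247) mod 360) = 64.458°.
Offset of -19.614° east of the west edge: ((-19.614 − 135.247) mod 360) = 205.139°.
205.139° > 64.458° ⇒ outside.

No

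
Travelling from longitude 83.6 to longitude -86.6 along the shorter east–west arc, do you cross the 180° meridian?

Signed shortest Δλ = ((-86.6 − 83.6 + 180) mod 360) − 180 = -170.2°.
Going west by 170.2° from +83.6° reaches -86.6° without touching 180°.

No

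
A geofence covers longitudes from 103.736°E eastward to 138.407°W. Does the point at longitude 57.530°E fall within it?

No

Band width going east from +103.736° to -138.407°: ((-138.407 − 103.736) mod 360) = 117.857°.
Offset of +57.530° east of the west edge: ((57.530 − 103.736) mod 360) = 313.794°.
313.794° > 117.857° ⇒ outside.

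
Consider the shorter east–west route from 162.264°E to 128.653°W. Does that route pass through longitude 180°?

Naïve |-128.653 − 162.264| = 290.917° > 180°, so the shorter arc goes the other way round — across 180°.
Signed shortest Δλ = ((-128.653 − 162.264 + 180) mod 360) − 180 = 69.083°.
Going east by 69.083° from +162.264° passes through 180° before reaching -128.653°.

Yes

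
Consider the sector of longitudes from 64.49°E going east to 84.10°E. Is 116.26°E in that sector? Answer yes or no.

No

Band width going east from +64.49° to +84.10°: ((84.10 − 64.49) mod 360) = 19.61°.
Offset of +116.26° east of the west edge: ((116.26 − 64.49) mod 360) = 51.77°.
51.77° > 19.61° ⇒ outside.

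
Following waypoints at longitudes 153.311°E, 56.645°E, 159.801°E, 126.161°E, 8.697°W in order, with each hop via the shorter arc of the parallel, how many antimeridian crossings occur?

Leg 1: +153.311° → +56.645°, shortest Δλ = -96.666° (west) — does not cross 180°.
Leg 2: +56.645° → +159.801°, shortest Δλ = 103.156° (east) — does not cross 180°.
Leg 3: +159.801° → +126.161°, shortest Δλ = -33.64° (west) — does not cross 180°.
Leg 4: +126.161° → -8.697°, shortest Δλ = -134.858° (west) — does not cross 180°.
Total crossings: 0.

0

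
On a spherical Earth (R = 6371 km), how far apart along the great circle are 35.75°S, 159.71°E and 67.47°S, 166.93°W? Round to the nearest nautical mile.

2217 nmi

Δλ = -166.93 − 159.71 = -326.64°; wrapped into (−180°, 180°]: 33.36°.
Δφ = -67.47 − -35.75 = -31.72°.
a = sin²(Δφ/2) + cos φ₁ · cos φ₂ · sin²(Δλ/2) = 0.100305.
c = 2·atan2(√a, √(1−a)) = 0.64452 rad → d = 6371·c ≈ 4106.22 km ≈ 2217.18 nmi.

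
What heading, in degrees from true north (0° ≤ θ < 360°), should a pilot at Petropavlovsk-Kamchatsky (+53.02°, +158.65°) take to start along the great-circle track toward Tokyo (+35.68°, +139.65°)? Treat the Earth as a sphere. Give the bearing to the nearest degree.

Δλ = 139.65 − 158.65 = -19.00°.
θ = atan2( sin Δλ · cos φ₂ , cos φ₁ · sin φ₂ − sin φ₁ · cos φ₂ · cos Δλ )
  = atan2(-0.26445, -0.26269) = -134.808° → normalised to [0°, 360°): 225.192°.

225°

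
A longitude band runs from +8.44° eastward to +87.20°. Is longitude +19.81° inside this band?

Band width going east from +8.44° to +87.20°: ((87.20 − 8.44) mod 360) = 78.76°.
Offset of +19.81° east of the west edge: ((19.81 − 8.44) mod 360) = 11.37°.
11.37° ≤ 78.76° ⇒ inside.

Yes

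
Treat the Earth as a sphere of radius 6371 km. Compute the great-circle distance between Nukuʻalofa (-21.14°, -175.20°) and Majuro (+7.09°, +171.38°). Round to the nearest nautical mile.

Δλ = 171.38 − -175.20 = 346.58°; wrapped into (−180°, 180°]: -13.42°.
Δφ = 7.09 − -21.14 = 28.23°.
a = sin²(Δφ/2) + cos φ₁ · cos φ₂ · sin²(Δλ/2) = 0.072108.
c = 2·atan2(√a, √(1−a)) = 0.54373 rad → d = 6371·c ≈ 3464.13 km ≈ 1870.48 nmi.

1870 nmi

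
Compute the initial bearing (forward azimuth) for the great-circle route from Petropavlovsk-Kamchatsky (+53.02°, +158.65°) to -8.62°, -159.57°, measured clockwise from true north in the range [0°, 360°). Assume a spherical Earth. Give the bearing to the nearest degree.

Δλ = -159.57 − 158.65 = -318.22°; wrapped into (−180°, 180°]: 41.78°.
θ = atan2( sin Δλ · cos φ₂ , cos φ₁ · sin φ₂ − sin φ₁ · cos φ₂ · cos Δλ )
  = atan2(0.65875, -0.67914) = 135.873° → normalised to [0°, 360°): 135.873°.

136°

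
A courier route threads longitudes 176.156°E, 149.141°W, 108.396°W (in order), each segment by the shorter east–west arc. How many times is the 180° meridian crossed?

1

Leg 1: +176.156° → -149.141°, shortest Δλ = 34.703° (east) — crosses 180°.
Leg 2: -149.141° → -108.396°, shortest Δλ = 40.745° (east) — does not cross 180°.
Total crossings: 1.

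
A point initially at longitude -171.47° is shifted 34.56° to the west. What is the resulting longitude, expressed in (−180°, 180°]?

Start at -171.47°; shift −34.56° → -206.03°.
-206.03° lies outside (−180°, 180°]; add 360° → +153.97°.

+153.97°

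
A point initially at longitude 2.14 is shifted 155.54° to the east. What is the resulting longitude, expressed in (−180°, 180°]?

Start at +2.14°; shift +155.54° → +157.68°.
+157.68° already lies in (−180°, 180°].

+157.68°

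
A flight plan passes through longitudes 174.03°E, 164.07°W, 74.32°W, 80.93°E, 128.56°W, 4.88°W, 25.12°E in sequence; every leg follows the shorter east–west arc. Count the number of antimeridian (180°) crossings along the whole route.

Leg 1: +174.03° → -164.07°, shortest Δλ = 21.9° (east) — crosses 180°.
Leg 2: -164.07° → -74.32°, shortest Δλ = 89.75° (east) — does not cross 180°.
Leg 3: -74.32° → +80.93°, shortest Δλ = 155.25° (east) — does not cross 180°.
Leg 4: +80.93° → -128.56°, shortest Δλ = 150.51° (east) — crosses 180°.
Leg 5: -128.56° → -4.88°, shortest Δλ = 123.68° (east) — does not cross 180°.
Leg 6: -4.88° → +25.12°, shortest Δλ = 30.0° (east) — does not cross 180°.
Total crossings: 2.

2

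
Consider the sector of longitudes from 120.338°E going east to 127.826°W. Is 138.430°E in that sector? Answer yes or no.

Yes

Band width going east from +120.338° to -127.826°: ((-127.826 − 120.338) mod 360) = 111.836°.
Offset of +138.430° east of the west edge: ((138.430 − 120.338) mod 360) = 18.092°.
18.092° ≤ 111.836° ⇒ inside.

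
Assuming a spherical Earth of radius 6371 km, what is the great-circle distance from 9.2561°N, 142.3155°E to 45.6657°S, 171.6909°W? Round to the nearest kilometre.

Δλ = -171.6909 − 142.3155 = -314.0064°; wrapped into (−180°, 180°]: 45.9936°.
Δφ = -45.6657 − 9.2561 = -54.9218°.
a = sin²(Δφ/2) + cos φ₁ · cos φ₂ · sin²(Δλ/2) = 0.317929.
c = 2·atan2(√a, √(1−a)) = 1.19809 rad → d = 6371·c ≈ 7633.00 km.

7633 km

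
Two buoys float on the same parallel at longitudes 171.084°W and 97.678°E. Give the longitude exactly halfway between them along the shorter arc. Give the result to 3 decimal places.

143.297°E

Signed shortest Δλ from -171.084° to +97.678° is -91.238°.
Midpoint longitude = -171.084° + (-91.238°)/2 = -171.084° − 45.619° = -216.703°.
Normalise into (−180°, 180°]: +143.297°.
(The naïve average (-171.084 + +97.678)/2 = -36.703° is on the wrong side of the globe.)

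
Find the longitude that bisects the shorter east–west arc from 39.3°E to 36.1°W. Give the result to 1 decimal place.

1.6°E

Signed shortest Δλ from +39.3° to -36.1° is -75.4°.
Midpoint longitude = +39.3° + (-75.4°)/2 = +39.3° − 37.7° = +1.6°.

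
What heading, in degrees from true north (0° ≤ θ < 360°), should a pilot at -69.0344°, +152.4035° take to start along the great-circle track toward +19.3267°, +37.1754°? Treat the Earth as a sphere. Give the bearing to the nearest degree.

Δλ = 37.1754 − 152.4035 = -115.2281°.
θ = atan2( sin Δλ · cos φ₂ , cos φ₁ · sin φ₂ − sin φ₁ · cos φ₂ · cos Δλ )
  = atan2(-0.85364, -0.25716) = -106.765° → normalised to [0°, 360°): 253.235°.

253°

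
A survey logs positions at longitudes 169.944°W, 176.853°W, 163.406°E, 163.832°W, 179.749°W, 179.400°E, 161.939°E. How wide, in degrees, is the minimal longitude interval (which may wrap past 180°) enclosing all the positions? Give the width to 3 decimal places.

Sort the longitudes: -179.749°, -176.853°, -169.944°, -163.832°, +161.939°, +163.406°, +179.400°.
Eastward gaps between consecutive values (wrapping around): 2.896°, 6.909°, 6.112°, 325.771°, 1.467°, 15.994°, 0.851°.
Largest gap = 325.771° ⇒ minimal covering band is its complement: 360° − 325.771° = 34.229°.
Band runs from +161.939° eastward to -163.832°, crossing the antimeridian.

34.229°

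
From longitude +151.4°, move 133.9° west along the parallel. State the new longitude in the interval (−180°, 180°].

Start at +151.4°; shift −133.9° → +17.5°.
+17.5° already lies in (−180°, 180°].

+17.5°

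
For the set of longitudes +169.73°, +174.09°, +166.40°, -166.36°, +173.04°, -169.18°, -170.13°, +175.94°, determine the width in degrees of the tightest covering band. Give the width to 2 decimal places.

Sort the longitudes: -170.13°, -169.18°, -166.36°, +166.40°, +169.73°, +173.04°, +174.09°, +175.94°.
Eastward gaps between consecutive values (wrapping around): 0.95°, 2.82°, 332.76°, 3.33°, 3.31°, 1.05°, 1.85°, 13.93°.
Largest gap = 332.76° ⇒ minimal covering band is its complement: 360° − 332.76° = 27.24°.
Band runs from +166.40° eastward to -166.36°, crossing the antimeridian.

27.24°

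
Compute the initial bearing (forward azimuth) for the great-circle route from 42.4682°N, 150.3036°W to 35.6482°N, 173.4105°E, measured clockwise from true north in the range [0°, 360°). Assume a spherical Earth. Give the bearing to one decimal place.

268.5°

Δλ = 173.4105 − -150.3036 = 323.7141°; wrapped into (−180°, 180°]: -36.2859°.
θ = atan2( sin Δλ · cos φ₂ , cos φ₁ · sin φ₂ − sin φ₁ · cos φ₂ · cos Δλ )
  = atan2(-0.48092, -0.01235) = -91.471° → normalised to [0°, 360°): 268.529°.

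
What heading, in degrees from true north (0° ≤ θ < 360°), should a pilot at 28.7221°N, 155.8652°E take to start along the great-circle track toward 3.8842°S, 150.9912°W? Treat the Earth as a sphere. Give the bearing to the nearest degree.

Δλ = -150.9912 − 155.8652 = -306.8564°; wrapped into (−180°, 180°]: 53.1436°.
θ = atan2( sin Δλ · cos φ₂ , cos φ₁ · sin φ₂ − sin φ₁ · cos φ₂ · cos Δλ )
  = atan2(0.79830, -0.34699) = 113.493° → normalised to [0°, 360°): 113.493°.

113°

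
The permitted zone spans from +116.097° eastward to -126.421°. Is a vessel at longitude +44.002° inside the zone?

No

Band width going east from +116.097° to -126.421°: ((-126.421 − 116.097) mod 360) = 117.482°.
Offset of +44.002° east of the west edge: ((44.002 − 116.097) mod 360) = 287.905°.
287.905° > 117.482° ⇒ outside.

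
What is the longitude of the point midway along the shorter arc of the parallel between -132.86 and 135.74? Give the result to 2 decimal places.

-178.56°

Signed shortest Δλ from -132.86° to +135.74° is -91.40°.
Midpoint longitude = -132.86° + (-91.40°)/2 = -132.86° − 45.70° = -178.56°.
(The naïve average (-132.86 + +135.74)/2 = 1.44° is on the wrong side of the globe.)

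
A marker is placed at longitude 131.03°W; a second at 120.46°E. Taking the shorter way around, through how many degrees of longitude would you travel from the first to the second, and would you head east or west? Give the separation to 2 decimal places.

108.51° west

Raw difference: 120.46 − -131.03 = 251.49°.
Normalise into (−180°, 180°]: 251.49° − 360° = -108.51°.
Negative ⇒ the second point lies to the west; separation 108.51°.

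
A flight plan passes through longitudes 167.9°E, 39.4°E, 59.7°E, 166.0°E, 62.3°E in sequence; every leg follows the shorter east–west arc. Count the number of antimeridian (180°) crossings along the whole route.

Leg 1: +167.9° → +39.4°, shortest Δλ = -128.5° (west) — does not cross 180°.
Leg 2: +39.4° → +59.7°, shortest Δλ = 20.3° (east) — does not cross 180°.
Leg 3: +59.7° → +166.0°, shortest Δλ = 106.3° (east) — does not cross 180°.
Leg 4: +166.0° → +62.3°, shortest Δλ = -103.7° (west) — does not cross 180°.
Total crossings: 0.

0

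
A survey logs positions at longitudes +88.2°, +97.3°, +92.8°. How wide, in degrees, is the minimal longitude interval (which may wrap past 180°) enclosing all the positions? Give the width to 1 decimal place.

Sort the longitudes: +88.2°, +92.8°, +97.3°.
Eastward gaps between consecutive values (wrapping around): 4.6°, 4.5°, 350.9°.
Largest gap = 350.9° ⇒ minimal covering band is its complement: 360° − 350.9° = 9.1°.
Band runs from +88.2° eastward to +97.3°.

9.1°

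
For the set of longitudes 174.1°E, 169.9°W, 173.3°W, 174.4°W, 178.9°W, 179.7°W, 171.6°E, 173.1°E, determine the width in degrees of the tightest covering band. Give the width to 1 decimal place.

18.5°

Sort the longitudes: -179.7°, -178.9°, -174.4°, -173.3°, -169.9°, +171.6°, +173.1°, +174.1°.
Eastward gaps between consecutive values (wrapping around): 0.8°, 4.5°, 1.1°, 3.4°, 341.5°, 1.5°, 1.0°, 6.2°.
Largest gap = 341.5° ⇒ minimal covering band is its complement: 360° − 341.5° = 18.5°.
Band runs from +171.6° eastward to -169.9°, crossing the antimeridian.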